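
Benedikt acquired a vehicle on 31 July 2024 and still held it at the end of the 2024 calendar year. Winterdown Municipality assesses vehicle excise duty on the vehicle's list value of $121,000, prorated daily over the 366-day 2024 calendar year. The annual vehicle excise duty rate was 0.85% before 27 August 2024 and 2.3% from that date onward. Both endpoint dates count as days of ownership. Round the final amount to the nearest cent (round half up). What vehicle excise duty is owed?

$1,041.56

31 July – 26 August 2024: 27 days at 0.85% → $121,000 × 0.85% × 27/366 = $75.8730
27 August – 31 December 2024: 127 days at 2.3% → $121,000 × 2.3% × 127/366 = $965.6858
Total = $1,041.5587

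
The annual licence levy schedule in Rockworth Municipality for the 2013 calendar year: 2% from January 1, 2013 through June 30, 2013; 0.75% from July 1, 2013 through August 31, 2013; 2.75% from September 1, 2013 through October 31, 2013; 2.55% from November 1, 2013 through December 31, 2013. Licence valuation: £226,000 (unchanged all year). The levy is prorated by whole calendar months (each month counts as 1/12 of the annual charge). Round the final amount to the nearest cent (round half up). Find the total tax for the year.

January 1 – June 30, 2013: 6 months at 2% → £226,000 × 2% × 6/12 = £2,260.0000
July 1 – August 31, 2013: 2 months at 0.75% → £226,000 × 0.75% × 2/12 = £282.5000
September 1 – October 31, 2013: 2 months at 2.75% → £226,000 × 2.75% × 2/12 = £1,035.8333
November 1 – December 31, 2013: 2 months at 2.55% → £226,000 × 2.55% × 2/12 = £960.5000
Total = £4,538.8333

£4,538.83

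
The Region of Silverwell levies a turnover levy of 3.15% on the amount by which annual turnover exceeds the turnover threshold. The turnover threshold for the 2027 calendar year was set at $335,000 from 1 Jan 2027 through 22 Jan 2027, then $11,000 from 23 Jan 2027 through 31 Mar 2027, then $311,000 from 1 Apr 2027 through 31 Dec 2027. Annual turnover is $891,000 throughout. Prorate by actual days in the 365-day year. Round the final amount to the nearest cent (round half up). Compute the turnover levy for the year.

1 Jan – 22 Jan 2027: 22 days, exemption $335,000 → ($891,000 − $335,000) × 3.15% × 22/365 = $1,055.6384
23 Jan – 31 Mar 2027: 68 days, exemption $11,000 → ($891,000 − $11,000) × 3.15% × 68/365 = $5,164.2740
1 Apr – 31 Dec 2027: 275 days, exemption $311,000 → ($891,000 − $311,000) × 3.15% × 275/365 = $13,765.0685
Total = $19,984.9808

$19,984.98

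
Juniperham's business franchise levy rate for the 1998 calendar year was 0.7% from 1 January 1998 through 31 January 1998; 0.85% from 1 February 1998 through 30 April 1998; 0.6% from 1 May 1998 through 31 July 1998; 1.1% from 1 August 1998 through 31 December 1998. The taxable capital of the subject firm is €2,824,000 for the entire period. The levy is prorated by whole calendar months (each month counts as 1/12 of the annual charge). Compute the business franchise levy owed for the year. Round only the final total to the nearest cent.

€24,827.67

1 January – 31 January 1998: 1 month at 0.7% → €2,824,000 × 0.7% × 1/12 = €1,647.3333
1 February – 30 April 1998: 3 months at 0.85% → €2,824,000 × 0.85% × 3/12 = €6,001.0000
1 May – 31 July 1998: 3 months at 0.6% → €2,824,000 × 0.6% × 3/12 = €4,236.0000
1 August – 31 December 1998: 5 months at 1.1% → €2,824,000 × 1.1% × 5/12 = €12,943.3333
Total = €24,827.6667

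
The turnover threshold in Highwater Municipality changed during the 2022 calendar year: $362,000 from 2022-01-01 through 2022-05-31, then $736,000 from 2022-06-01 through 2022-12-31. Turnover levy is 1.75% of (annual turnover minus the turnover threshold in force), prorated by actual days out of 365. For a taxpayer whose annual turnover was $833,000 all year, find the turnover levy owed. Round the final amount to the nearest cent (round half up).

2022-01-01 to 2022-05-31: 151 days, exemption $362,000 → ($833,000 − $362,000) × 1.75% × 151/365 = $3,409.9110
2022-06-01 to 2022-12-31: 214 days, exemption $736,000 → ($833,000 − $736,000) × 1.75% × 214/365 = $995.2466
Total = $4,405.1575

$4,405.16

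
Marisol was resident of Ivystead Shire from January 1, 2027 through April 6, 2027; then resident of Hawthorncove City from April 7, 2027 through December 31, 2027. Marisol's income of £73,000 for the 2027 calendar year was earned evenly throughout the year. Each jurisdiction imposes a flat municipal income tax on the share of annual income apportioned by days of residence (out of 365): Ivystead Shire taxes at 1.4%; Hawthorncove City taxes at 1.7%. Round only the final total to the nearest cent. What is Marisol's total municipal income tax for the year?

£1,183.40

Ivystead Shire, January 1 – April 6, 2027: 96 days → £73,000 × 1.4% × 96/365 = £268.8000
Hawthorncove City, April 7 – December 31, 2027: 269 days → £73,000 × 1.7% × 269/365 = £914.6000
Total = £1,183.4000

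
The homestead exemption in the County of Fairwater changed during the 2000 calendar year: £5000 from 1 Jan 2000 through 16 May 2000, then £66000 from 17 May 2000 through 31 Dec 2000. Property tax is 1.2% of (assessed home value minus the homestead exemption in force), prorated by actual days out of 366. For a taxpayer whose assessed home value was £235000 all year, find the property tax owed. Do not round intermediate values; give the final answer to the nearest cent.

£2302.00

1 Jan – 16 May 2000: 137 days, exemption £5000 → (£235000 − £5000) × 1.2% × 137/366 = £1033.1148
17 May – 31 Dec 2000: 229 days, exemption £66000 → (£235000 − £66000) × 1.2% × 229/366 = £1268.8852
Total = £2302.0000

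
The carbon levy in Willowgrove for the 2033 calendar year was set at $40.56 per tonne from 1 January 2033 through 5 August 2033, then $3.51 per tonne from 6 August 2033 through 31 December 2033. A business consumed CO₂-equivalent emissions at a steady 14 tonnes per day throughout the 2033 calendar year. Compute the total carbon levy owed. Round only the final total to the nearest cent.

$130,494.00

1 January – 5 August 2033: 217 days × 14 tonnes/day = 3,038 tonnes at $40.56/tonne → $123,221.28
6 August – 31 December 2033: 148 days × 14 tonnes/day = 2,072 tonnes at $3.51/tonne → $7,272.72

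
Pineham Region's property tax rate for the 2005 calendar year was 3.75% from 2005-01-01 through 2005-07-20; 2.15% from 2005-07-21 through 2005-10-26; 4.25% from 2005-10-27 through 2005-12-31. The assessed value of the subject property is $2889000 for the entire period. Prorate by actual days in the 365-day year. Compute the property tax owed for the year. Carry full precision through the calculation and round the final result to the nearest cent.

2005-01-01 to 2005-07-20: 201 days at 3.75% → $2889000 × 3.75% × 201/365 = $59659.8288
2005-07-21 to 2005-10-26: 98 days at 2.15% → $2889000 × 2.15% × 98/365 = $16677.0493
2005-10-27 to 2005-12-31: 66 days at 4.25% → $2889000 × 4.25% × 66/365 = $22201.7671
Total = $98538.6452

$98538.65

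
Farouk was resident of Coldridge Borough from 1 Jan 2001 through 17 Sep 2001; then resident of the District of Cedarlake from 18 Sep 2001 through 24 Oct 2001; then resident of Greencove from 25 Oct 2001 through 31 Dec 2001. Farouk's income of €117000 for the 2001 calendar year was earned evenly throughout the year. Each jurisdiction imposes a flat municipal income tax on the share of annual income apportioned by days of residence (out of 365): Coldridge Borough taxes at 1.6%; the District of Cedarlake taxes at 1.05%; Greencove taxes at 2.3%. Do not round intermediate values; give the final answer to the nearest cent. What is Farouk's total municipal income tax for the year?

€1959.35

Coldridge Borough, 1 Jan – 17 Sep 2001: 260 days → €117000 × 1.6% × 260/365 = €1333.4795
The District of Cedarlake, 18 Sep – 24 Oct 2001: 37 days → €117000 × 1.05% × 37/365 = €124.5329
Greencove, 25 Oct – 31 Dec 2001: 68 days → €117000 × 2.3% × 68/365 = €501.3370
Total = €1959.3493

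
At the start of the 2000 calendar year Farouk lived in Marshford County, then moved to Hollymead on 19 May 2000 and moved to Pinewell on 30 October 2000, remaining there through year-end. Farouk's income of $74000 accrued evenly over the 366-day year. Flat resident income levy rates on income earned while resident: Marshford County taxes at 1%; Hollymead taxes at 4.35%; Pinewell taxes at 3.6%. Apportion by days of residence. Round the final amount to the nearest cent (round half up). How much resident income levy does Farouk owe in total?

Marshford County, 1 January – 18 May 2000: 139 days → $74000 × 1% × 139/366 = $281.0383
Hollymead, 19 May – 29 October 2000: 164 days → $74000 × 4.35% × 164/366 = $1442.3934
Pinewell, 30 October – 31 December 2000: 63 days → $74000 × 3.6% × 63/366 = $458.5574
Total = $2181.9891

$2181.99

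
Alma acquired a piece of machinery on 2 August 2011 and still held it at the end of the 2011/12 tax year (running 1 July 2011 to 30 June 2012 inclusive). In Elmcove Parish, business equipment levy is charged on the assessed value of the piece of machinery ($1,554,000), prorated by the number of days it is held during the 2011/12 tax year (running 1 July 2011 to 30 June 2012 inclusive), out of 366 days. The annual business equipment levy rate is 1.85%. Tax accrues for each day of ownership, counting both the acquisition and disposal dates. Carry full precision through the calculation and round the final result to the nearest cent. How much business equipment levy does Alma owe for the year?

Days held (2 August 2011 – 30 June 2012): 334 out of 366
Tax = $1,554,000 × 1.85% × 334/366 = $26,235.4262

$26,235.43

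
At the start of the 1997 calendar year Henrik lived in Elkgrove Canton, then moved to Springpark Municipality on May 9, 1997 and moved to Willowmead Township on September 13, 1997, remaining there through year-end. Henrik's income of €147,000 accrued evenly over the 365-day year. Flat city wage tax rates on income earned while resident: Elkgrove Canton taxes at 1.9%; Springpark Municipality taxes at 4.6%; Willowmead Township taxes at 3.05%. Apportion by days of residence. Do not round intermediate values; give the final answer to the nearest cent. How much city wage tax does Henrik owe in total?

€4,683.46

Elkgrove Canton, January 1 – May 8, 1997: 128 days → €147,000 × 1.9% × 128/365 = €979.4630
Springpark Municipality, May 9 – September 12, 1997: 127 days → €147,000 × 4.6% × 127/365 = €2,352.8055
Willowmead Township, September 13 – December 31, 1997: 110 days → €147,000 × 3.05% × 110/365 = €1,351.1918
Total = €4,683.4603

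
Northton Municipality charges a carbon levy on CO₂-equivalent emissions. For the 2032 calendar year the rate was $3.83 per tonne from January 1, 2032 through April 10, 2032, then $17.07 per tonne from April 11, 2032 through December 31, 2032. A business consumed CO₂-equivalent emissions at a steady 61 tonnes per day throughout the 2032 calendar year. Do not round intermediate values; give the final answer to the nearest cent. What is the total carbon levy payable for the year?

January 1 – April 10, 2032: 101 days × 61 tonnes/day = 6,161 tonnes at $3.83/tonne → $23,596.63
April 11 – December 31, 2032: 265 days × 61 tonnes/day = 16,165 tonnes at $17.07/tonne → $275,936.55

$299,533.18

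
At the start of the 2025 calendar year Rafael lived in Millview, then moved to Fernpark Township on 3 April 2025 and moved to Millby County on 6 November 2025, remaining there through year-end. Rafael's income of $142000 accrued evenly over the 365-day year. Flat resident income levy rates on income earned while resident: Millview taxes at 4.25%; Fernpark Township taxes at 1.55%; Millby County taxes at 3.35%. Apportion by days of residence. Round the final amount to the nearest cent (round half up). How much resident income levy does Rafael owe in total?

$3559.53

Millview, 1 January – 2 April 2025: 92 days → $142000 × 4.25% × 92/365 = $1521.1507
Fernpark Township, 3 April – 5 November 2025: 217 days → $142000 × 1.55% × 217/365 = $1308.5397
Millby County, 6 November – 31 December 2025: 56 days → $142000 × 3.35% × 56/365 = $729.8411
Total = $3559.5315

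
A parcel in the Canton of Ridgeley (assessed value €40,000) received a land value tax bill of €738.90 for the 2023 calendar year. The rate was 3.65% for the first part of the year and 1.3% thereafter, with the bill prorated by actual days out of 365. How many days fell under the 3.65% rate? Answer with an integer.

85 days

Let d = days at the first rate; then 365 − d days at the second rate.
€40,000 × [3.65%·d + 1.3%·(365−d)] / 365 = €738.90
Solving gives d = 85, so the new rate took effect on March 27, 2023.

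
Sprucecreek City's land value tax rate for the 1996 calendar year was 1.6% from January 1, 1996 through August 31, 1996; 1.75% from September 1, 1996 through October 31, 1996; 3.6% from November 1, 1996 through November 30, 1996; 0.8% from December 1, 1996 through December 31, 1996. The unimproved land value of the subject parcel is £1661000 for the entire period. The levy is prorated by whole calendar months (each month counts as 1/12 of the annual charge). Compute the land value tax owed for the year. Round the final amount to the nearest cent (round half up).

January 1 – August 31, 1996: 8 months at 1.6% → £1661000 × 1.6% × 8/12 = £17717.3333
September 1 – October 31, 1996: 2 months at 1.75% → £1661000 × 1.75% × 2/12 = £4844.5833
November 1 – November 30, 1996: 1 month at 3.6% → £1661000 × 3.6% × 1/12 = £4983.0000
December 1 – December 31, 1996: 1 month at 0.8% → £1661000 × 0.8% × 1/12 = £1107.3333
Total = £28652.2500

£28652.25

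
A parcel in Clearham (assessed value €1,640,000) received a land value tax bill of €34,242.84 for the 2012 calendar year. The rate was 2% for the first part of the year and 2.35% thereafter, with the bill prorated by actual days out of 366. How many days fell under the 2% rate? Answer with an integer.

Let d = days at the first rate; then 366 − d days at the second rate.
€1,640,000 × [2%·d + 2.35%·(366−d)] / 366 = €34,242.84
Solving gives d = 274, so the new rate took effect on 1 Oct 2012.

274 days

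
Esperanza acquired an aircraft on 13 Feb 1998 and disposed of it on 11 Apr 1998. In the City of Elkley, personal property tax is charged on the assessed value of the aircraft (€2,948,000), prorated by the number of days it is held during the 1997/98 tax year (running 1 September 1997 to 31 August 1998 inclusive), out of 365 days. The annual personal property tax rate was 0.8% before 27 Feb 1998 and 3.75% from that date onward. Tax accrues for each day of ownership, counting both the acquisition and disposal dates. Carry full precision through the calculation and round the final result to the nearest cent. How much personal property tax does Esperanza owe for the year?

13 Feb – 26 Feb 1998: 14 days at 0.8% → €2,948,000 × 0.8% × 14/365 = €904.5918
27 Feb – 11 Apr 1998: 44 days at 3.75% → €2,948,000 × 3.75% × 44/365 = €13,326.5753
Total = €14,231.1671

€14,231.17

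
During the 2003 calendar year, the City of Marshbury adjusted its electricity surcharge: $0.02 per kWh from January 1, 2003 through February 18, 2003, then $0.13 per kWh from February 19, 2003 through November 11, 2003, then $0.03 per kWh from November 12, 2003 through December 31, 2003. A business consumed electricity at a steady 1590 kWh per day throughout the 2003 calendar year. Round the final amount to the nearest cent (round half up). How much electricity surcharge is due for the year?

January 1 – February 18, 2003: 49 days × 1590 kWh/day = 77,910 kWh at $0.02/kWh → $1,558.20
February 19 – November 11, 2003: 266 days × 1590 kWh/day = 422,940 kWh at $0.13/kWh → $54,982.20
November 12 – December 31, 2003: 50 days × 1590 kWh/day = 79,500 kWh at $0.03/kWh → $2,385.00

$58,925.40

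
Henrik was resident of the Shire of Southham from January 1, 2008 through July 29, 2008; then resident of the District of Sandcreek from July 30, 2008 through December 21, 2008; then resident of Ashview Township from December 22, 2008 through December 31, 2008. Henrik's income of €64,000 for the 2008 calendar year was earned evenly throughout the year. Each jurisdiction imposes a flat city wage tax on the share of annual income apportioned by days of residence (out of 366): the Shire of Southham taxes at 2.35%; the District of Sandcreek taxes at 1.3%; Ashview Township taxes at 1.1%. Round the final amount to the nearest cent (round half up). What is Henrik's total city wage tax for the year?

The Shire of Southham, January 1 – July 29, 2008: 211 days → €64,000 × 2.35% × 211/366 = €867.0601
The District of Sandcreek, July 30 – December 21, 2008: 145 days → €64,000 × 1.3% × 145/366 = €329.6175
Ashview Township, December 22 – December 31, 2008: 10 days → €64,000 × 1.1% × 10/366 = €19.2350
Total = €1,215.9126

€1,215.91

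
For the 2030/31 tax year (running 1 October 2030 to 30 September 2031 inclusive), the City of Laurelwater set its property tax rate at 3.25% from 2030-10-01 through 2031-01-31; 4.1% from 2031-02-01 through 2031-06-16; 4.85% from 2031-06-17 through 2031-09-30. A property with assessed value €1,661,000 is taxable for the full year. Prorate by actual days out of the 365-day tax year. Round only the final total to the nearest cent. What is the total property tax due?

€66,961.05

2030-10-01 to 2031-01-31: 123 days at 3.25% → €1,661,000 × 3.25% × 123/365 = €18,191.3630
2031-02-01 to 2031-06-16: 136 days at 4.1% → €1,661,000 × 4.1% × 136/365 = €25,374.6192
2031-06-17 to 2031-09-30: 106 days at 4.85% → €1,661,000 × 4.85% × 106/365 = €23,395.0712
Total = €66,961.0534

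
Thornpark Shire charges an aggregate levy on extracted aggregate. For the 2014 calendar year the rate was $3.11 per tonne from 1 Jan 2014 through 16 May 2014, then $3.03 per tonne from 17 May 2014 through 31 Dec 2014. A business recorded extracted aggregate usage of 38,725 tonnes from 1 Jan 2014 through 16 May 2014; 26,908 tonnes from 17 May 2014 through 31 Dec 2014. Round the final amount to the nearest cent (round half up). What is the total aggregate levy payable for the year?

$201,965.99

1 Jan – 16 May 2014: 38,725 tonnes at $3.11/tonne → $120,434.75
17 May – 31 Dec 2014: 26,908 tonnes at $3.03/tonne → $81,531.24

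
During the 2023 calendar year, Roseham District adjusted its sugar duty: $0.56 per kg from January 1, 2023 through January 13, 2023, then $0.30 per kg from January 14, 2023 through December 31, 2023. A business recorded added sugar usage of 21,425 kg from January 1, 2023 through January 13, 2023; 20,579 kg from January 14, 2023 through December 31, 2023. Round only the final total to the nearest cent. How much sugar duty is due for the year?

$18,171.70

January 1 – January 13, 2023: 21,425 kg at $0.56/kg → $11,998.00
January 14 – December 31, 2023: 20,579 kg at $0.30/kg → $6,173.70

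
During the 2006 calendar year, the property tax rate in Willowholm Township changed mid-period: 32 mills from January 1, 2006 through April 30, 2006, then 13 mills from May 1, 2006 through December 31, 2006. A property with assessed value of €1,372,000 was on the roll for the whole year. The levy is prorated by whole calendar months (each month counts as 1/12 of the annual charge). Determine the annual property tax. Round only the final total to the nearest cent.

January 1 – April 30, 2006: 4 months at 32 mills → €1,372,000 × 3.2% × 4/12 = €14,634.6667
May 1 – December 31, 2006: 8 months at 13 mills → €1,372,000 × 1.3% × 8/12 = €11,890.6667
Total = €26,525.3333

€26,525.33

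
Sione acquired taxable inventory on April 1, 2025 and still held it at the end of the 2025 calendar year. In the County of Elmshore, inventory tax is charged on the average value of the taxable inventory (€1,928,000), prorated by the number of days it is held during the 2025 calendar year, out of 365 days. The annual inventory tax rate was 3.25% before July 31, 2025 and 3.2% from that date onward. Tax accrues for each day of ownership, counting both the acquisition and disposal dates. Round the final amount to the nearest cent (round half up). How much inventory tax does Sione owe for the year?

€46,802.86

April 1 – July 30, 2025: 121 days at 3.25% → €1,928,000 × 3.25% × 121/365 = €20,772.2192
July 31 – December 31, 2025: 154 days at 3.2% → €1,928,000 × 3.2% × 154/365 = €26,030.6411
Total = €46,802.8603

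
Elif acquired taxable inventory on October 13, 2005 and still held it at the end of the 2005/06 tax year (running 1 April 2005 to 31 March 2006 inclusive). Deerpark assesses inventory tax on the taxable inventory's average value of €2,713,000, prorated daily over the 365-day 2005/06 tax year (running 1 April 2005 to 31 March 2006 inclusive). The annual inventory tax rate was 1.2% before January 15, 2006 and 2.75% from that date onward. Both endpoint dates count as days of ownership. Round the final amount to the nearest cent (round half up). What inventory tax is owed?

€23,919.00

October 13, 2005 – January 14, 2006: 94 days at 1.2% → €2,713,000 × 1.2% × 94/365 = €8,384.2849
January 15 – March 31, 2006: 76 days at 2.75% → €2,713,000 × 2.75% × 76/365 = €15,534.7123
Total = €23,918.9973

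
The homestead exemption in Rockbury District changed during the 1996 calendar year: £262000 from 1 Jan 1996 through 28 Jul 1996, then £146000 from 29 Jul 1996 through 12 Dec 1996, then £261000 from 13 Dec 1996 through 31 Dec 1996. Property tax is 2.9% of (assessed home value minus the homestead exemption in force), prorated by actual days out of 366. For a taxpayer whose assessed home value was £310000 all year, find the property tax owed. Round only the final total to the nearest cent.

1 Jan – 28 Jul 1996: 210 days, exemption £262000 → (£310000 − £262000) × 2.9% × 210/366 = £798.6885
29 Jul – 12 Dec 1996: 137 days, exemption £146000 → (£310000 − £146000) × 2.9% × 137/366 = £1780.2514
13 Dec – 31 Dec 1996: 19 days, exemption £261000 → (£310000 − £261000) × 2.9% × 19/366 = £73.7678
Total = £2652.7077

£2652.71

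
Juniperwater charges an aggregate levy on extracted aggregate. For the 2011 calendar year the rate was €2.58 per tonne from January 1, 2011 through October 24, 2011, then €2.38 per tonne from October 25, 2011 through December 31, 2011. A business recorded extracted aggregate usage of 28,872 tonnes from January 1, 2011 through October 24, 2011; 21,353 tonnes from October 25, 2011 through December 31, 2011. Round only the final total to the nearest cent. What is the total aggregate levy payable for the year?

January 1 – October 24, 2011: 28,872 tonnes at €2.58/tonne → €74489.76
October 25 – December 31, 2011: 21,353 tonnes at €2.38/tonne → €50820.14

€125309.90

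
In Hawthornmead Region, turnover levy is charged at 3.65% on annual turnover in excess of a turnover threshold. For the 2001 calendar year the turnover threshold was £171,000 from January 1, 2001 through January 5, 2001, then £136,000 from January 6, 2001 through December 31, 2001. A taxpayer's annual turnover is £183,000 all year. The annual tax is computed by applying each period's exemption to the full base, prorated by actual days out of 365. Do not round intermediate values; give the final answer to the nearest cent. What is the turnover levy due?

£1,698.00

January 1 – January 5, 2001: 5 days, exemption £171,000 → (£183,000 − £171,000) × 3.65% × 5/365 = £6.0000
January 6 – December 31, 2001: 360 days, exemption £136,000 → (£183,000 − £136,000) × 3.65% × 360/365 = £1,692.0000
Total = £1,698.0000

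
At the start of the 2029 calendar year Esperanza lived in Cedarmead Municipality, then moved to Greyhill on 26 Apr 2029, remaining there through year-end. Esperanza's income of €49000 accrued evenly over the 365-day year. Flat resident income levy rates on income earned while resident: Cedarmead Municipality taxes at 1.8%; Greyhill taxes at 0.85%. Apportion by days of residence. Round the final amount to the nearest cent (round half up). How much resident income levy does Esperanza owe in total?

€563.16

Cedarmead Municipality, 1 Jan – 25 Apr 2029: 115 days → €49000 × 1.8% × 115/365 = €277.8904
Greyhill, 26 Apr – 31 Dec 2029: 250 days → €49000 × 0.85% × 250/365 = €285.2740
Total = €563.1644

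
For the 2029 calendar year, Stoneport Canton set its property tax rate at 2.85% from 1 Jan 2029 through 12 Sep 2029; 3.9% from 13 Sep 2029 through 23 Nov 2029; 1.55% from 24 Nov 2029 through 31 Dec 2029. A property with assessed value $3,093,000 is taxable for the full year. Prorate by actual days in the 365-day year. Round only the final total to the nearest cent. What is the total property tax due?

1 Jan – 12 Sep 2029: 255 days at 2.85% → $3,093,000 × 2.85% × 255/365 = $61,584.5959
13 Sep – 23 Nov 2029: 72 days at 3.9% → $3,093,000 × 3.9% × 72/365 = $23,794.9151
24 Nov – 31 Dec 2029: 38 days at 1.55% → $3,093,000 × 1.55% × 38/365 = $4,991.1699
Total = $90,370.6808

$90,370.68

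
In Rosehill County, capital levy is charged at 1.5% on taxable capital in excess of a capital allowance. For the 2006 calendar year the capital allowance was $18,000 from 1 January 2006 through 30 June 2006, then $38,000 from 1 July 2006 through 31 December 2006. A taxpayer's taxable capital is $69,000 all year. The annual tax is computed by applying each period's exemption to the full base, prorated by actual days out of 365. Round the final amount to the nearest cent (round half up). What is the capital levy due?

$613.77

1 January – 30 June 2006: 181 days, exemption $18,000 → ($69,000 − $18,000) × 1.5% × 181/365 = $379.3562
1 July – 31 December 2006: 184 days, exemption $38,000 → ($69,000 − $38,000) × 1.5% × 184/365 = $234.4110
Total = $613.7671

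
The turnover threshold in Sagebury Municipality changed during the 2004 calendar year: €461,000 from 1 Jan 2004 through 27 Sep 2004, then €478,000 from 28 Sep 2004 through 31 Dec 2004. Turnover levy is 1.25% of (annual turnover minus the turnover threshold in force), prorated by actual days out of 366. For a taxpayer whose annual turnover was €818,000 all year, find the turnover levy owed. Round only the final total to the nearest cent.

1 Jan – 27 Sep 2004: 271 days, exemption €461,000 → (€818,000 − €461,000) × 1.25% × 271/366 = €3,304.2008
28 Sep – 31 Dec 2004: 95 days, exemption €478,000 → (€818,000 − €478,000) × 1.25% × 95/366 = €1,103.1421
Total = €4,407.3429

€4,407.34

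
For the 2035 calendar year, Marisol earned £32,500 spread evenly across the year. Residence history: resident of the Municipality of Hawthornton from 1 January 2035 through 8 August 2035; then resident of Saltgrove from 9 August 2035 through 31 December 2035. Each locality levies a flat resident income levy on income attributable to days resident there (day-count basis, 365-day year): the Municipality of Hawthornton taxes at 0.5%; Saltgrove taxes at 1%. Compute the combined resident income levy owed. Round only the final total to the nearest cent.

£227.05

The Municipality of Hawthornton, 1 January – 8 August 2035: 220 days → £32,500 × 0.5% × 220/365 = £97.9452
Saltgrove, 9 August – 31 December 2035: 145 days → £32,500 × 1% × 145/365 = £129.1096
Total = £227.0548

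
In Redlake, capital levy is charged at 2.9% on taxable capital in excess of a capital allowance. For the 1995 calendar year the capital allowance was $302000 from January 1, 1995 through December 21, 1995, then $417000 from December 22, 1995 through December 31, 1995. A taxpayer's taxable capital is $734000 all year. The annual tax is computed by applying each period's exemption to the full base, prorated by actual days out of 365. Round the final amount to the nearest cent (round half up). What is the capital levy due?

$12436.63

January 1 – December 21, 1995: 355 days, exemption $302000 → ($734000 − $302000) × 2.9% × 355/365 = $12184.7671
December 22 – December 31, 1995: 10 days, exemption $417000 → ($734000 − $417000) × 2.9% × 10/365 = $251.8630
Total = $12436.6301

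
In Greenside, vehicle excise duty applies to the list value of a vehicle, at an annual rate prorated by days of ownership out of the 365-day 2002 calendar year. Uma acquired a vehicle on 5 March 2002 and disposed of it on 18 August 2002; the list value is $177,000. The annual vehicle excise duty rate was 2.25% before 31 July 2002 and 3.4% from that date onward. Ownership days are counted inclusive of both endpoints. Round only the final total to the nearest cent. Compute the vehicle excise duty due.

$1,928.09

5 March – 30 July 2002: 148 days at 2.25% → $177,000 × 2.25% × 148/365 = $1,614.8219
31 July – 18 August 2002: 19 days at 3.4% → $177,000 × 3.4% × 19/365 = $313.2658
Total = $1,928.0877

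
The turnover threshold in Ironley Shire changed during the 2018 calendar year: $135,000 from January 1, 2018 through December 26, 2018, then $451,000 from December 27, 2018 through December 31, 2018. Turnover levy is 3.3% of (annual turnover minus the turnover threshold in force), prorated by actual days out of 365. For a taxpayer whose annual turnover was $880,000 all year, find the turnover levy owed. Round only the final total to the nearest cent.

January 1 – December 26, 2018: 360 days, exemption $135,000 → ($880,000 − $135,000) × 3.3% × 360/365 = $24,248.2192
December 27 – December 31, 2018: 5 days, exemption $451,000 → ($880,000 − $451,000) × 3.3% × 5/365 = $193.9315
Total = $24,442.1507

$24,442.15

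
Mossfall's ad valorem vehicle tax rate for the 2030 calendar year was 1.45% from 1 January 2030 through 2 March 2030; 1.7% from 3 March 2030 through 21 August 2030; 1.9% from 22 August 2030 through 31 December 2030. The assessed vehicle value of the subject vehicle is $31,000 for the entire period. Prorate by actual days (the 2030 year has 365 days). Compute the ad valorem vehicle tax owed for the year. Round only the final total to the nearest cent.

$536.47

1 January – 2 March 2030: 61 days at 1.45% → $31,000 × 1.45% × 61/365 = $75.1219
3 March – 21 August 2030: 172 days at 1.7% → $31,000 × 1.7% × 172/365 = $248.3397
22 August – 31 December 2030: 132 days at 1.9% → $31,000 × 1.9% × 132/365 = $213.0082
Total = $536.4699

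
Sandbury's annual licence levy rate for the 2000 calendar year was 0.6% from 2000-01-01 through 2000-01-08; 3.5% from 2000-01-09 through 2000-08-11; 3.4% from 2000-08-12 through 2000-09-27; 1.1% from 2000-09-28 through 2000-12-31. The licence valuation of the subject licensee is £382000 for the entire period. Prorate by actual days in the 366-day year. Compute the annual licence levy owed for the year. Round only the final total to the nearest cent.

£10699.13

2000-01-01 to 2000-01-08: 8 days at 0.6% → £382000 × 0.6% × 8/366 = £50.0984
2000-01-09 to 2000-08-11: 216 days at 3.5% → £382000 × 3.5% × 216/366 = £7890.4918
2000-08-12 to 2000-09-27: 47 days at 3.4% → £382000 × 3.4% × 47/366 = £1667.8579
2000-09-28 to 2000-12-31: 95 days at 1.1% → £382000 × 1.1% × 95/366 = £1090.6831
Total = £10699.1311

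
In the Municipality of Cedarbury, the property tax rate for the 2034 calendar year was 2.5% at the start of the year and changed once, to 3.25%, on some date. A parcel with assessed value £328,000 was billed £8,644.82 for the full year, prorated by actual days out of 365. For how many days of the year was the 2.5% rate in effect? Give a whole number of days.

299 days

Let d = days at the first rate; then 365 − d days at the second rate.
£328,000 × [2.5%·d + 3.25%·(365−d)] / 365 = £8,644.82
Solving gives d = 299, so the new rate took effect on 27 Oct 2034.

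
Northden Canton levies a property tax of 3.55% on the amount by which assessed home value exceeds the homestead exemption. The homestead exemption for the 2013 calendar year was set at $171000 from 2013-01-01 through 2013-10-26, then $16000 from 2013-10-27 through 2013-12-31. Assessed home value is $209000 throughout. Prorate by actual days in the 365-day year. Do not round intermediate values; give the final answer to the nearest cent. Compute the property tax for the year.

$2343.97

2013-01-01 to 2013-10-26: 299 days, exemption $171000 → ($209000 − $171000) × 3.55% × 299/365 = $1105.0712
2013-10-27 to 2013-12-31: 66 days, exemption $16000 → ($209000 − $16000) × 3.55% × 66/365 = $1238.9014
Total = $2343.9726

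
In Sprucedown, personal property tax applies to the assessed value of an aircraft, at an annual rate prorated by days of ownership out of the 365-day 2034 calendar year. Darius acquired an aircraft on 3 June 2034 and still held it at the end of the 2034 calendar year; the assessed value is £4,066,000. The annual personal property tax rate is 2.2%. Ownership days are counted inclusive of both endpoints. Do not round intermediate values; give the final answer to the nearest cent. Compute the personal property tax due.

£51,955.68

Days held (3 June – 31 December 2034): 212 out of 365
Tax = £4,066,000 × 2.2% × 212/365 = £51,955.6822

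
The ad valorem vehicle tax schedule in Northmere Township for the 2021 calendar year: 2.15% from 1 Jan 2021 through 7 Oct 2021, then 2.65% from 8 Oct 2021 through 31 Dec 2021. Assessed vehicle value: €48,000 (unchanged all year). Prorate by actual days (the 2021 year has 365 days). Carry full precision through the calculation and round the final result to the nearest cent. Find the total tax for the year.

1 Jan – 7 Oct 2021: 280 days at 2.15% → €48,000 × 2.15% × 280/365 = €791.6712
8 Oct – 31 Dec 2021: 85 days at 2.65% → €48,000 × 2.65% × 85/365 = €296.2192
Total = €1,087.8904

€1,087.89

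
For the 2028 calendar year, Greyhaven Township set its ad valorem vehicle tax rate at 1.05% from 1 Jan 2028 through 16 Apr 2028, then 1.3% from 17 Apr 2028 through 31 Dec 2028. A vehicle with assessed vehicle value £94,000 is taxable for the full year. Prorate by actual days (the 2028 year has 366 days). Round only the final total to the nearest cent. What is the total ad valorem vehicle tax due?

£1,153.30

1 Jan – 16 Apr 2028: 107 days at 1.05% → £94,000 × 1.05% × 107/366 = £288.5492
17 Apr – 31 Dec 2028: 259 days at 1.3% → £94,000 × 1.3% × 259/366 = £864.7486
Total = £1,153.2978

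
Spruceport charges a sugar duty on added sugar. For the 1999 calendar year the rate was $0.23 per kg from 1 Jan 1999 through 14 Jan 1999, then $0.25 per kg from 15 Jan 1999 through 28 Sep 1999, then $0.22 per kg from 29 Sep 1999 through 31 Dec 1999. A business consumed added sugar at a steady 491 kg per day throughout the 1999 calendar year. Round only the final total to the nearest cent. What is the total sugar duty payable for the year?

1 Jan – 14 Jan 1999: 14 days × 491 kg/day = 6,874 kg at $0.23/kg → $1,581.02
15 Jan – 28 Sep 1999: 257 days × 491 kg/day = 126,187 kg at $0.25/kg → $31,546.75
29 Sep – 31 Dec 1999: 94 days × 491 kg/day = 46,154 kg at $0.22/kg → $10,153.88

$43,281.65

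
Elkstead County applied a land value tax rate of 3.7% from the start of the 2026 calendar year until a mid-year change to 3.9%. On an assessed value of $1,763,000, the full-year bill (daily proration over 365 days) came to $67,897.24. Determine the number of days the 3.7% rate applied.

89 days

Let d = days at the first rate; then 365 − d days at the second rate.
$1,763,000 × [3.7%·d + 3.9%·(365−d)] / 365 = $67,897.24
Solving gives d = 89, so the new rate took effect on 31 Mar 2026.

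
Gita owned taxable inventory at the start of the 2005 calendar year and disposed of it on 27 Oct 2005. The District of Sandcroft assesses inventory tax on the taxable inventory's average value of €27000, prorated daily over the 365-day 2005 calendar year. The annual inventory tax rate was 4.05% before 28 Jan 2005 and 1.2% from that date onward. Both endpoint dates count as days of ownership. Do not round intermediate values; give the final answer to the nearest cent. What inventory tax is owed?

€323.22

1 Jan – 27 Jan 2005: 27 days at 4.05% → €27000 × 4.05% × 27/365 = €80.8890
28 Jan – 27 Oct 2005: 273 days at 1.2% → €27000 × 1.2% × 273/365 = €242.3342
Total = €323.2233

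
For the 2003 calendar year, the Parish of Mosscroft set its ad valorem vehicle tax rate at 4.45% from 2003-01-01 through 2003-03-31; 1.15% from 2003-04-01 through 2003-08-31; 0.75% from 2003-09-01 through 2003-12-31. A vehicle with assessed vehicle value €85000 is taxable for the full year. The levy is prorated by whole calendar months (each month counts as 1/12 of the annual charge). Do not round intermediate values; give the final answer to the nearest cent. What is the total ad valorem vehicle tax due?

2003-01-01 to 2003-03-31: 3 months at 4.45% → €85000 × 4.45% × 3/12 = €945.6250
2003-04-01 to 2003-08-31: 5 months at 1.15% → €85000 × 1.15% × 5/12 = €407.2917
2003-09-01 to 2003-12-31: 4 months at 0.75% → €85000 × 0.75% × 4/12 = €212.5000
Total = €1565.4167

€1565.42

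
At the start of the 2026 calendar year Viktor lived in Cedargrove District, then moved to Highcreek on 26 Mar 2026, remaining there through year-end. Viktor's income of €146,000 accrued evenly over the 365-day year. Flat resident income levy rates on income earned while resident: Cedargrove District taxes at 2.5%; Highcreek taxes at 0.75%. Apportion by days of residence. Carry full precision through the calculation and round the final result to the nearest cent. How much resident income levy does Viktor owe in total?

Cedargrove District, 1 Jan – 25 Mar 2026: 84 days → €146,000 × 2.5% × 84/365 = €840.0000
Highcreek, 26 Mar – 31 Dec 2026: 281 days → €146,000 × 0.75% × 281/365 = €843.0000
Total = €1,683.0000

€1,683.00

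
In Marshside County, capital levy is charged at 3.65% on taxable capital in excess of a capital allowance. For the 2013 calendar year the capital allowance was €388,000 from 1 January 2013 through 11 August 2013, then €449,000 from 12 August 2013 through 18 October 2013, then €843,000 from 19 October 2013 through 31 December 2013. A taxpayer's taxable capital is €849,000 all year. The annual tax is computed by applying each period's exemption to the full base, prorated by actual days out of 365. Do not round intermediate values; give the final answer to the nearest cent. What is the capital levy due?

1 January – 11 August 2013: 223 days, exemption €388,000 → (€849,000 − €388,000) × 3.65% × 223/365 = €10,280.3000
12 August – 18 October 2013: 68 days, exemption €449,000 → (€849,000 − €449,000) × 3.65% × 68/365 = €2,720.0000
19 October – 31 December 2013: 74 days, exemption €843,000 → (€849,000 − €843,000) × 3.65% × 74/365 = €44.4000
Total = €13,044.7000

€13,044.70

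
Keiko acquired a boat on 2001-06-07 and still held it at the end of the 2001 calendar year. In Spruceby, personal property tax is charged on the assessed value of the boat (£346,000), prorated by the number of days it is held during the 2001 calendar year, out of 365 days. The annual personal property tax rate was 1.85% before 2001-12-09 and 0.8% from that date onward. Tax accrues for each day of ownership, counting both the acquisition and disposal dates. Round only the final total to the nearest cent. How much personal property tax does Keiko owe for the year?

2001-06-07 to 2001-12-08: 185 days at 1.85% → £346,000 × 1.85% × 185/365 = £3,244.3425
2001-12-09 to 2001-12-31: 23 days at 0.8% → £346,000 × 0.8% × 23/365 = £174.4219
Total = £3,418.7644

£3,418.76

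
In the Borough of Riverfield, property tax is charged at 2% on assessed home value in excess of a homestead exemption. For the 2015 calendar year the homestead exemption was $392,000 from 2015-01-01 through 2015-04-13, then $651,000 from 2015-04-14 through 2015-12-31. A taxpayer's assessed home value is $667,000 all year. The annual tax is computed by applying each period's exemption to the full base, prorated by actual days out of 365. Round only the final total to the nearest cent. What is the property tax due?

$1,781.75

2015-01-01 to 2015-04-13: 103 days, exemption $392,000 → ($667,000 − $392,000) × 2% × 103/365 = $1,552.0548
2015-04-14 to 2015-12-31: 262 days, exemption $651,000 → ($667,000 − $651,000) × 2% × 262/365 = $229.6986
Total = $1,781.7534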